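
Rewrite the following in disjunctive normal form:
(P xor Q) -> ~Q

(P xor Q) -> ~Q
≡ ~(P xor Q) | ~Q   — eliminate ->
≡ ~((P & ~Q) | (~P & Q)) | ~Q   — expand xor
≡ (~(P & ~Q) & ~(~P & Q)) | ~Q   — De Morgan
≡ ((~P | ~~Q) & ~(~P & Q)) | ~Q   — De Morgan
≡ ((~P | Q) & ~(~P & Q)) | ~Q   — double negation
≡ ((~P | Q) & (~~P | ~Q)) | ~Q   — De Morgan
≡ ((~P | Q) & (P | ~Q)) | ~Q   — double negation
≡ (~P & P) | (~P & ~Q) | (Q & P) | (Q & ~Q) | ~Q   — distribute & over |
≡ (Q & P) | ~Q   — simplify

(Q & P) | ~Q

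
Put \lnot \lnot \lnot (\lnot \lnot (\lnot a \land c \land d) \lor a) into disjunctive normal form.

(\lnot c \land \lnot a) \lor (\lnot d \land \lnot a)

\lnot \lnot \lnot (\lnot \lnot (\lnot a \land c \land d) \lor a)
≡ \lnot (\lnot \lnot (\lnot a \land c \land d) \lor a)   — double negation
≡ \lnot \lnot \lnot (\lnot a \land c \land d) \land \lnot a   — De Morgan
≡ \lnot (\lnot a \land c \land d) \land \lnot a   — double negation
≡ (\lnot \lnot a \lor \lnot c \lor \lnot d) \land \lnot a   — De Morgan
≡ (a \lor \lnot c \lor \lnot d) \land \lnot a   — double negation
≡ (a \land \lnot a) \lor (\lnot c \land \lnot a) \lor (\lnot d \land \lnot a)   — distribute \land over \lor
≡ (\lnot c \land \lnot a) \lor (\lnot d \land \lnot a)   — simplify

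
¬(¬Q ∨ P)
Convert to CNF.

Q ∧ ¬P

¬(¬Q ∨ P)
≡ ¬¬Q ∧ ¬P   [De Morgan]
≡ Q ∧ ¬P   [double negation]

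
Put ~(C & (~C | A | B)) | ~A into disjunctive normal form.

~(C & (~C | A | B)) | ~A
= ~C | ~(~C | A | B) | ~A
= ~C | (~~C & ~A & ~B) | ~A
= ~C | (C & ~A & ~B) | ~A
= ~C | ~A

~C | ~A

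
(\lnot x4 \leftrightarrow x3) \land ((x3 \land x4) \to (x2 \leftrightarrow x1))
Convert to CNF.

(x4 \lor x3) \land (\lnot x3 \lor \lnot x4)

(\lnot x4 \leftrightarrow x3) \land ((x3 \land x4) \to (x2 \leftrightarrow x1))
≡ (\lnot x4 \to x3) \land (x3 \to \lnot x4) \land ((x3 \land x4) \to (x2 \leftrightarrow x1))   [eliminate \leftrightarrow]
≡ (\lnot \lnot x4 \lor x3) \land (x3 \to \lnot x4) \land ((x3 \land x4) \to (x2 \leftrightarrow x1))   [eliminate \to]
≡ (\lnot \lnot x4 \lor x3) \land (\lnot x3 \lor \lnot x4) \land ((x3 \land x4) \to (x2 \leftrightarrow x1))   [eliminate \to]
≡ (\lnot \lnot x4 \lor x3) \land (\lnot x3 \lor \lnot x4) \land (\lnot (x3 \land x4) \lor (x2 \leftrightarrow x1))   [eliminate \to]
≡ (\lnot \lnot x4 \lor x3) \land (\lnot x3 \lor \lnot x4) \land (\lnot (x3 \land x4) \lor ((x2 \to x1) \land (x1 \to x2)))   [eliminate \leftrightarrow]
≡ (\lnot \lnot x4 \lor x3) \land (\lnot x3 \lor \lnot x4) \land (\lnot (x3 \land x4) \lor ((\lnot x2 \lor x1) \land (x1 \to x2)))   [eliminate \to]
≡ (\lnot \lnot x4 \lor x3) \land (\lnot x3 \lor \lnot x4) \land (\lnot (x3 \land x4) \lor ((\lnot x2 \lor x1) \land (\lnot x1 \lor x2)))   [eliminate \to]
≡ (x4 \lor x3) \land (\lnot x3 \lor \lnot x4) \land (\lnot (x3 \land x4) \lor ((\lnot x2 \lor x1) \land (\lnot x1 \lor x2)))   [double negation]
≡ (x4 \lor x3) \land (\lnot x3 \lor \lnot x4) \land (\lnot x3 \lor \lnot x4 \lor ((\lnot x2 \lor x1) \land (\lnot x1 \lor x2)))   [De Morgan]
≡ (x4 \lor x3) \land (\lnot x3 \lor \lnot x4) \land (\lnot x3 \lor \lnot x4 \lor \lnot x2 \lor x1) \land (\lnot x3 \lor \lnot x4 \lor \lnot x1 \lor x2)   [distribute \lor over \land]
≡ (x4 \lor x3) \land (\lnot x3 \lor \lnot x4)   [simplify]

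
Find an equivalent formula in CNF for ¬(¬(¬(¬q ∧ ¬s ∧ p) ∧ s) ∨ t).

¬(¬(¬(¬q ∧ ¬s ∧ p) ∧ s) ∨ t)
≡ ¬¬(¬(¬q ∧ ¬s ∧ p) ∧ s) ∧ ¬t   — De Morgan
≡ ¬(¬q ∧ ¬s ∧ p) ∧ s ∧ ¬t   — double negation
≡ (¬¬q ∨ ¬¬s ∨ ¬p) ∧ s ∧ ¬t   — De Morgan
≡ (q ∨ ¬¬s ∨ ¬p) ∧ s ∧ ¬t   — double negation
≡ (q ∨ s ∨ ¬p) ∧ s ∧ ¬t   — double negation
≡ s ∧ ¬t   — simplify

s ∧ ¬t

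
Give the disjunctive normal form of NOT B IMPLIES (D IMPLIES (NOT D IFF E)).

NOT B IMPLIES (D IMPLIES (NOT D IFF E))
⇔ NOT NOT B OR (D IMPLIES (NOT D IFF E))   (eliminate IMPLIES)
⇔ NOT NOT B OR NOT D OR (NOT D IFF E)   (eliminate IMPLIES)
⇔ NOT NOT B OR NOT D OR ((NOT D IMPLIES E) AND (E IMPLIES NOT D))   (eliminate IFF)
⇔ NOT NOT B OR NOT D OR ((NOT NOT D OR E) AND (E IMPLIES NOT D))   (eliminate IMPLIES)
⇔ NOT NOT B OR NOT D OR ((NOT NOT D OR E) AND (NOT E OR NOT D))   (eliminate IMPLIES)
⇔ B OR NOT D OR ((NOT NOT D OR E) AND (NOT E OR NOT D))   (double negation)
⇔ B OR NOT D OR ((D OR E) AND (NOT E OR NOT D))   (double negation)
⇔ B OR NOT D OR (D AND NOT E) OR (D AND NOT D) OR (E AND NOT E) OR (E AND NOT D)   (distribute AND over OR)
⇔ B OR NOT D OR (D AND NOT E)   (simplify)

B OR NOT D OR (D AND NOT E)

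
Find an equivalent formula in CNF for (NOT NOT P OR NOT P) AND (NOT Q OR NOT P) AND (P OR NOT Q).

(NOT NOT P OR NOT P) AND (NOT Q OR NOT P) AND (P OR NOT Q)
≡ (P OR NOT P) AND (NOT Q OR NOT P) AND (P OR NOT Q)   — double negation
≡ (NOT Q OR NOT P) AND (P OR NOT Q)   — simplify

(NOT Q OR NOT P) AND (P OR NOT Q)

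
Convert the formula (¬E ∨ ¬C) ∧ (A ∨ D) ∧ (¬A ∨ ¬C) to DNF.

(¬E ∨ ¬C) ∧ (A ∨ D) ∧ (¬A ∨ ¬C)
≡ (¬E ∧ A ∧ ¬A) ∨ (¬E ∧ A ∧ ¬C) ∨ (¬E ∧ D ∧ ¬A) ∨ (¬E ∧ D ∧ ¬C) ∨ (¬C ∧ A ∧ ¬A) ∨ (¬C ∧ A ∧ ¬C) ∨ (¬C ∧ D ∧ ¬A) ∨ (¬C ∧ D ∧ ¬C)   [distribute ∧ over ∨]
≡ (¬E ∧ D ∧ ¬A) ∨ (¬C ∧ A) ∨ (¬C ∧ D)   [simplify]

(¬E ∧ D ∧ ¬A) ∨ (¬C ∧ A) ∨ (¬C ∧ D)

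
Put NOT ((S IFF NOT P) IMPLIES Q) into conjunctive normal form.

(NOT S OR NOT P) AND (P OR S) AND NOT Q

NOT ((S IFF NOT P) IMPLIES Q)
≡ NOT (NOT (S IFF NOT P) OR Q)
≡ NOT (NOT ((S IMPLIES NOT P) AND (NOT P IMPLIES S)) OR Q)
≡ NOT (NOT ((NOT S OR NOT P) AND (NOT P IMPLIES S)) OR Q)
≡ NOT (NOT ((NOT S OR NOT P) AND (NOT NOT P OR S)) OR Q)
≡ NOT NOT ((NOT S OR NOT P) AND (NOT NOT P OR S)) AND NOT Q
≡ (NOT S OR NOT P) AND (NOT NOT P OR S) AND NOT Q
≡ (NOT S OR NOT P) AND (P OR S) AND NOT Q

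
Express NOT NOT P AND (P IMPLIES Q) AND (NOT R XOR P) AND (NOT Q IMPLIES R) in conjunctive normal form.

NOT NOT P AND (P IMPLIES Q) AND (NOT R XOR P) AND (NOT Q IMPLIES R)
≡ NOT NOT P AND (NOT P OR Q) AND (NOT R XOR P) AND (NOT Q IMPLIES R)   [eliminate IMPLIES]
≡ NOT NOT P AND (NOT P OR Q) AND (NOT R OR P) AND NOT (NOT R AND P) AND (NOT Q IMPLIES R)   [expand XOR]
≡ NOT NOT P AND (NOT P OR Q) AND (NOT R OR P) AND NOT (NOT R AND P) AND (NOT NOT Q OR R)   [eliminate IMPLIES]
≡ P AND (NOT P OR Q) AND (NOT R OR P) AND NOT (NOT R AND P) AND (NOT NOT Q OR R)   [double negation]
≡ P AND (NOT P OR Q) AND (NOT R OR P) AND (NOT NOT R OR NOT P) AND (NOT NOT Q OR R)   [De Morgan]
≡ P AND (NOT P OR Q) AND (NOT R OR P) AND (R OR NOT P) AND (NOT NOT Q OR R)   [double negation]
≡ P AND (NOT P OR Q) AND (NOT R OR P) AND (R OR NOT P) AND (Q OR R)   [double negation]
≡ P AND (NOT P OR Q) AND (R OR NOT P) AND (Q OR R)   [simplify]

P AND (NOT P OR Q) AND (R OR NOT P) AND (Q OR R)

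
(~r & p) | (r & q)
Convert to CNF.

(~r | q) & (p | r) & (p | q)

(~r & p) | (r & q)
≡ (~r | r) & (~r | q) & (p | r) & (p | q)
≡ (~r | q) & (p | r) & (p | q)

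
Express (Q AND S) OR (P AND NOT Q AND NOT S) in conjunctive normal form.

(Q OR P) AND (Q OR NOT S) AND (S OR P) AND (S OR NOT Q)

(Q AND S) OR (P AND NOT Q AND NOT S)
= (Q OR P) AND (Q OR NOT Q) AND (Q OR NOT S) AND (S OR P) AND (S OR NOT Q) AND (S OR NOT S)   (distribute OR over AND)
= (Q OR P) AND (Q OR NOT S) AND (S OR P) AND (S OR NOT Q)   (simplify)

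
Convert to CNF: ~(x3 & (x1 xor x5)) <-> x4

(x3 | x4) & (x1 | x5 | x4) & (~x1 | ~x5 | x4) & (~x4 | ~x3 | ~x1 | x5) & (~x4 | ~x3 | ~x5 | x1)

~(x3 & (x1 xor x5)) <-> x4
≡ (~(x3 & (x1 xor x5)) -> x4) & (x4 -> ~(x3 & (x1 xor x5)))   (eliminate <->)
≡ (~~(x3 & (x1 xor x5)) | x4) & (x4 -> ~(x3 & (x1 xor x5)))   (eliminate ->)
≡ (~~(x3 & (x1 | x5) & ~(x1 & x5)) | x4) & (x4 -> ~(x3 & (x1 xor x5)))   (expand xor)
≡ (~~(x3 & (x1 | x5) & ~(x1 & x5)) | x4) & (~x4 | ~(x3 & (x1 xor x5)))   (eliminate ->)
≡ (~~(x3 & (x1 | x5) & ~(x1 & x5)) | x4) & (~x4 | ~(x3 & (x1 | x5) & ~(x1 & x5)))   (expand xor)
≡ ((x3 & (x1 | x5) & ~(x1 & x5)) | x4) & (~x4 | ~(x3 & (x1 | x5) & ~(x1 & x5)))   (double negation)
≡ ((x3 & (x1 | x5) & (~x1 | ~x5)) | x4) & (~x4 | ~(x3 & (x1 | x5) & ~(x1 & x5)))   (De Morgan)
≡ ((x3 & (x1 | x5) & (~x1 | ~x5)) | x4) & (~x4 | ~x3 | ~(x1 | x5) | ~~(x1 & x5))   (De Morgan)
≡ ((x3 & (x1 | x5) & (~x1 | ~x5)) | x4) & (~x4 | ~x3 | (~x1 & ~x5) | ~~(x1 & x5))   (De Morgan)
≡ ((x3 & (x1 | x5) & (~x1 | ~x5)) | x4) & (~x4 | ~x3 | (~x1 & ~x5) | (x1 & x5))   (double negation)
≡ (x3 | x4) & (x1 | x5 | x4) & (~x1 | ~x5 | x4) & (~x4 | ~x3 | ~x1 | x1) & (~x4 | ~x3 | ~x1 | x5) & (~x4 | ~x3 | ~x5 | x1) & (~x4 | ~x3 | ~x5 | x5)   (distribute | over &)
≡ (x3 | x4) & (x1 | x5 | x4) & (~x1 | ~x5 | x4) & (~x4 | ~x3 | ~x1 | x5) & (~x4 | ~x3 | ~x5 | x1)   (simplify)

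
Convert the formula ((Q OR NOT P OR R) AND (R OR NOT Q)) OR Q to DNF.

((Q OR NOT P OR R) AND (R OR NOT Q)) OR Q
≡ (Q AND R) OR (Q AND NOT Q) OR (NOT P AND R) OR (NOT P AND NOT Q) OR (R AND R) OR (R AND NOT Q) OR Q   (distribute AND over OR)
≡ (NOT P AND NOT Q) OR R OR Q   (simplify)

(NOT P AND NOT Q) OR R OR Q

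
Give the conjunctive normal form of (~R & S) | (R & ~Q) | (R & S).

(~R & S) | (R & ~Q) | (R & S)
⇔ (~R | R | R) & (~R | R | S) & (~R | ~Q | R) & (~R | ~Q | S) & (S | R | R) & (S | R | S) & (S | ~Q | R) & (S | ~Q | S)
⇔ (S | R) & (S | ~Q)

(S | R) & (S | ~Q)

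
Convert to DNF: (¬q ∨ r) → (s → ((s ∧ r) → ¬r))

¬s ∨ ¬r

(¬q ∨ r) → (s → ((s ∧ r) → ¬r))
≡ ¬(¬q ∨ r) ∨ (s → ((s ∧ r) → ¬r))   (eliminate →)
≡ ¬(¬q ∨ r) ∨ ¬s ∨ ((s ∧ r) → ¬r)   (eliminate →)
≡ ¬(¬q ∨ r) ∨ ¬s ∨ ¬(s ∧ r) ∨ ¬r   (eliminate →)
≡ (¬¬q ∧ ¬r) ∨ ¬s ∨ ¬(s ∧ r) ∨ ¬r   (De Morgan)
≡ (q ∧ ¬r) ∨ ¬s ∨ ¬(s ∧ r) ∨ ¬r   (double negation)
≡ (q ∧ ¬r) ∨ ¬s ∨ ¬s ∨ ¬r ∨ ¬r   (De Morgan)
≡ ¬s ∨ ¬r   (simplify)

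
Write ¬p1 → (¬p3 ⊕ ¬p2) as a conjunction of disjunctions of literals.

¬p1 → (¬p3 ⊕ ¬p2)
= ¬¬p1 ∨ (¬p3 ⊕ ¬p2)
= ¬¬p1 ∨ ((¬p3 ∨ ¬p2) ∧ ¬(¬p3 ∧ ¬p2))
= p1 ∨ ((¬p3 ∨ ¬p2) ∧ ¬(¬p3 ∧ ¬p2))
= p1 ∨ ((¬p3 ∨ ¬p2) ∧ (¬¬p3 ∨ ¬¬p2))
= p1 ∨ ((¬p3 ∨ ¬p2) ∧ (p3 ∨ ¬¬p2))
= p1 ∨ ((¬p3 ∨ ¬p2) ∧ (p3 ∨ p2))
= (p1 ∨ ¬p3 ∨ ¬p2) ∧ (p1 ∨ p3 ∨ p2)

(p1 ∨ ¬p3 ∨ ¬p2) ∧ (p1 ∨ p3 ∨ p2)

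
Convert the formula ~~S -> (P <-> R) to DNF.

~~S -> (P <-> R)
≡ ~~~S | (P <-> R)   — eliminate ->
≡ ~~~S | ((P -> R) & (R -> P))   — eliminate <->
≡ ~~~S | ((~P | R) & (R -> P))   — eliminate ->
≡ ~~~S | ((~P | R) & (~R | P))   — eliminate ->
≡ ~S | ((~P | R) & (~R | P))   — double negation
≡ ~S | (~P & ~R) | (~P & P) | (R & ~R) | (R & P)   — distribute & over |
≡ ~S | (~P & ~R) | (R & P)   — simplify

~S | (~P & ~R) | (R & P)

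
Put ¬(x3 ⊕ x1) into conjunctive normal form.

(¬x3 ∨ x1) ∧ (¬x1 ∨ x3)

¬(x3 ⊕ x1)
⇔ ¬((x3 ∨ x1) ∧ ¬(x3 ∧ x1))   (expand ⊕)
⇔ ¬(x3 ∨ x1) ∨ ¬¬(x3 ∧ x1)   (De Morgan)
⇔ (¬x3 ∧ ¬x1) ∨ ¬¬(x3 ∧ x1)   (De Morgan)
⇔ (¬x3 ∧ ¬x1) ∨ (x3 ∧ x1)   (double negation)
⇔ (¬x3 ∨ x3) ∧ (¬x3 ∨ x1) ∧ (¬x1 ∨ x3) ∧ (¬x1 ∨ x1)   (distribute ∨ over ∧)
⇔ (¬x3 ∨ x1) ∧ (¬x1 ∨ x3)   (simplify)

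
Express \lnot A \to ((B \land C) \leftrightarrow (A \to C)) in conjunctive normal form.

(A \lor B) \land (A \lor C)

\lnot A \to ((B \land C) \leftrightarrow (A \to C))
≡ \lnot \lnot A \lor ((B \land C) \leftrightarrow (A \to C))   (eliminate \to)
≡ \lnot \lnot A \lor (((B \land C) \to (A \to C)) \land ((A \to C) \to (B \land C)))   (eliminate \leftrightarrow)
≡ \lnot \lnot A \lor ((\lnot (B \land C) \lor (A \to C)) \land ((A \to C) \to (B \land C)))   (eliminate \to)
≡ \lnot \lnot A \lor ((\lnot (B \land C) \lor \lnot A \lor C) \land ((A \to C) \to (B \land C)))   (eliminate \to)
≡ \lnot \lnot A \lor ((\lnot (B \land C) \lor \lnot A \lor C) \land (\lnot (A \to C) \lor (B \land C)))   (eliminate \to)
≡ \lnot \lnot A \lor ((\lnot (B \land C) \lor \lnot A \lor C) \land (\lnot (\lnot A \lor C) \lor (B \land C)))   (eliminate \to)
≡ A \lor ((\lnot (B \land C) \lor \lnot A \lor C) \land (\lnot (\lnot A \lor C) \lor (B \land C)))   (double negation)
≡ A \lor ((\lnot B \lor \lnot C \lor \lnot A \lor C) \land (\lnot (\lnot A \lor C) \lor (B \land C)))   (De Morgan)
≡ A \lor ((\lnot B \lor \lnot C \lor \lnot A \lor C) \land ((\lnot \lnot A \land \lnot C) \lor (B \land C)))   (De Morgan)
≡ A \lor ((\lnot B \lor \lnot C \lor \lnot A \lor C) \land ((A \land \lnot C) \lor (B \land C)))   (double negation)
≡ (A \lor \lnot B \lor \lnot C \lor \lnot A \lor C) \land (A \lor A \lor B) \land (A \lor A \lor C) \land (A \lor \lnot C \lor B) \land (A \lor \lnot C \lor C)   (distribute \lor over \land)
≡ (A \lor B) \land (A \lor C)   (simplify)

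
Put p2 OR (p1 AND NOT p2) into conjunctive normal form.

p2 OR (p1 AND NOT p2)
≡ (p2 OR p1) AND (p2 OR NOT p2)   — distribute OR over AND
≡ p2 OR p1   — simplify

p2 OR p1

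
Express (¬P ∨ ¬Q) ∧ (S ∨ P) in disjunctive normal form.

(¬P ∨ ¬Q) ∧ (S ∨ P)
⇔ (¬P ∧ S) ∨ (¬P ∧ P) ∨ (¬Q ∧ S) ∨ (¬Q ∧ P)   — distribute ∧ over ∨
⇔ (¬P ∧ S) ∨ (¬Q ∧ S) ∨ (¬Q ∧ P)   — simplify

(¬P ∧ S) ∨ (¬Q ∧ S) ∨ (¬Q ∧ P)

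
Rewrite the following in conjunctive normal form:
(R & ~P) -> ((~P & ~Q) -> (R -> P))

~R | P | Q

(R & ~P) -> ((~P & ~Q) -> (R -> P))
≡ ~(R & ~P) | ((~P & ~Q) -> (R -> P))   (eliminate ->)
≡ ~(R & ~P) | ~(~P & ~Q) | (R -> P)   (eliminate ->)
≡ ~(R & ~P) | ~(~P & ~Q) | ~R | P   (eliminate ->)
≡ ~R | ~~P | ~(~P & ~Q) | ~R | P   (De Morgan)
≡ ~R | P | ~(~P & ~Q) | ~R | P   (double negation)
≡ ~R | P | ~~P | ~~Q | ~R | P   (De Morgan)
≡ ~R | P | P | ~~Q | ~R | P   (double negation)
≡ ~R | P | P | Q | ~R | P   (double negation)
≡ ~R | P | Q   (simplify)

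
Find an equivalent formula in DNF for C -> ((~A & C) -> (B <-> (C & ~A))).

C -> ((~A & C) -> (B <-> (C & ~A)))
⇔ ~C | ((~A & C) -> (B <-> (C & ~A)))   [eliminate ->]
⇔ ~C | ~(~A & C) | (B <-> (C & ~A))   [eliminate ->]
⇔ ~C | ~(~A & C) | ((B -> (C & ~A)) & ((C & ~A) -> B))   [eliminate <->]
⇔ ~C | ~(~A & C) | ((~B | (C & ~A)) & ((C & ~A) -> B))   [eliminate ->]
⇔ ~C | ~(~A & C) | ((~B | (C & ~A)) & (~(C & ~A) | B))   [eliminate ->]
⇔ ~C | ~~A | ~C | ((~B | (C & ~A)) & (~(C & ~A) | B))   [De Morgan]
⇔ ~C | A | ~C | ((~B | (C & ~A)) & (~(C & ~A) | B))   [double negation]
⇔ ~C | A | ~C | ((~B | (C & ~A)) & (~C | ~~A | B))   [De Morgan]
⇔ ~C | A | ~C | ((~B | (C & ~A)) & (~C | A | B))   [double negation]
⇔ ~C | A | ~C | (~B & ~C) | (~B & A) | (~B & B) | (C & ~A & ~C) | (C & ~A & A) | (C & ~A & B)   [distribute & over |]
⇔ ~C | A | (C & ~A & B)   [simplify]

~C | A | (C & ~A & B)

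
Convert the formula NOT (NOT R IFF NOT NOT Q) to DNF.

NOT (NOT R IFF NOT NOT Q)
≡ NOT ((NOT R IMPLIES NOT NOT Q) AND (NOT NOT Q IMPLIES NOT R))   (eliminate IFF)
≡ NOT ((NOT NOT R OR NOT NOT Q) AND (NOT NOT Q IMPLIES NOT R))   (eliminate IMPLIES)
≡ NOT ((NOT NOT R OR NOT NOT Q) AND (NOT NOT NOT Q OR NOT R))   (eliminate IMPLIES)
≡ NOT (NOT NOT R OR NOT NOT Q) OR NOT (NOT NOT NOT Q OR NOT R)   (De Morgan)
≡ (NOT NOT NOT R AND NOT NOT NOT Q) OR NOT (NOT NOT NOT Q OR NOT R)   (De Morgan)
≡ (NOT R AND NOT NOT NOT Q) OR NOT (NOT NOT NOT Q OR NOT R)   (double negation)
≡ (NOT R AND NOT Q) OR NOT (NOT NOT NOT Q OR NOT R)   (double negation)
≡ (NOT R AND NOT Q) OR (NOT NOT NOT NOT Q AND NOT NOT R)   (De Morgan)
≡ (NOT R AND NOT Q) OR (NOT NOT Q AND NOT NOT R)   (double negation)
≡ (NOT R AND NOT Q) OR (Q AND NOT NOT R)   (double negation)
≡ (NOT R AND NOT Q) OR (Q AND R)   (double negation)

(NOT R AND NOT Q) OR (Q AND R)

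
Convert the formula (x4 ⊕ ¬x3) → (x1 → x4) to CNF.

(x4 ⊕ ¬x3) → (x1 → x4)
= ¬(x4 ⊕ ¬x3) ∨ (x1 → x4)   (eliminate →)
= ¬((x4 ∨ ¬x3) ∧ ¬(x4 ∧ ¬x3)) ∨ (x1 → x4)   (expand ⊕)
= ¬((x4 ∨ ¬x3) ∧ ¬(x4 ∧ ¬x3)) ∨ ¬x1 ∨ x4   (eliminate →)
= ¬(x4 ∨ ¬x3) ∨ ¬¬(x4 ∧ ¬x3) ∨ ¬x1 ∨ x4   (De Morgan)
= (¬x4 ∧ ¬¬x3) ∨ ¬¬(x4 ∧ ¬x3) ∨ ¬x1 ∨ x4   (De Morgan)
= (¬x4 ∧ x3) ∨ ¬¬(x4 ∧ ¬x3) ∨ ¬x1 ∨ x4   (double negation)
= (¬x4 ∧ x3) ∨ (x4 ∧ ¬x3) ∨ ¬x1 ∨ x4   (double negation)
= (¬x4 ∨ x4 ∨ ¬x1 ∨ x4) ∧ (¬x4 ∨ ¬x3 ∨ ¬x1 ∨ x4) ∧ (x3 ∨ x4 ∨ ¬x1 ∨ x4) ∧ (x3 ∨ ¬x3 ∨ ¬x1 ∨ x4)   (distribute ∨ over ∧)
= x3 ∨ x4 ∨ ¬x1   (simplify)

x3 ∨ x4 ∨ ¬x1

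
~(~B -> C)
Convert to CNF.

~B & ~C

~(~B -> C)
≡ ~(~~B | C)   (eliminate ->)
≡ ~~~B & ~C   (De Morgan)
≡ ~B & ~C   (double negation)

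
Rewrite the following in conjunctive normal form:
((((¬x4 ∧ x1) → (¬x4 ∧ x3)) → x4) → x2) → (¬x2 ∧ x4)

((((¬x4 ∧ x1) → (¬x4 ∧ x3)) → x4) → x2) → (¬x2 ∧ x4)
⇔ ¬((((¬x4 ∧ x1) → (¬x4 ∧ x3)) → x4) → x2) ∨ (¬x2 ∧ x4)   (eliminate →)
⇔ ¬(¬(((¬x4 ∧ x1) → (¬x4 ∧ x3)) → x4) ∨ x2) ∨ (¬x2 ∧ x4)   (eliminate →)
⇔ ¬(¬(¬((¬x4 ∧ x1) → (¬x4 ∧ x3)) ∨ x4) ∨ x2) ∨ (¬x2 ∧ x4)   (eliminate →)
⇔ ¬(¬(¬(¬(¬x4 ∧ x1) ∨ (¬x4 ∧ x3)) ∨ x4) ∨ x2) ∨ (¬x2 ∧ x4)   (eliminate →)
⇔ (¬¬(¬(¬(¬x4 ∧ x1) ∨ (¬x4 ∧ x3)) ∨ x4) ∧ ¬x2) ∨ (¬x2 ∧ x4)   (De Morgan)
⇔ ((¬(¬(¬x4 ∧ x1) ∨ (¬x4 ∧ x3)) ∨ x4) ∧ ¬x2) ∨ (¬x2 ∧ x4)   (double negation)
⇔ (((¬¬(¬x4 ∧ x1) ∧ ¬(¬x4 ∧ x3)) ∨ x4) ∧ ¬x2) ∨ (¬x2 ∧ x4)   (De Morgan)
⇔ (((¬x4 ∧ x1 ∧ ¬(¬x4 ∧ x3)) ∨ x4) ∧ ¬x2) ∨ (¬x2 ∧ x4)   (double negation)
⇔ (((¬x4 ∧ x1 ∧ (¬¬x4 ∨ ¬x3)) ∨ x4) ∧ ¬x2) ∨ (¬x2 ∧ x4)   (De Morgan)
⇔ (((¬x4 ∧ x1 ∧ (x4 ∨ ¬x3)) ∨ x4) ∧ ¬x2) ∨ (¬x2 ∧ x4)   (double negation)
⇔ (¬x4 ∨ x4 ∨ ¬x2) ∧ (¬x4 ∨ x4 ∨ x4) ∧ (x1 ∨ x4 ∨ ¬x2) ∧ (x1 ∨ x4 ∨ x4) ∧ (x4 ∨ ¬x3 ∨ x4 ∨ ¬x2) ∧ (x4 ∨ ¬x3 ∨ x4 ∨ x4) ∧ (¬x2 ∨ ¬x2) ∧ (¬x2 ∨ x4)   (distribute ∨ over ∧)
⇔ (x1 ∨ x4) ∧ (x4 ∨ ¬x3) ∧ ¬x2   (simplify)

(x1 ∨ x4) ∧ (x4 ∨ ¬x3) ∧ ¬x2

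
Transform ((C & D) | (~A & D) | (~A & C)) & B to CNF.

((C & D) | (~A & D) | (~A & C)) & B
⇔ (C | ~A | ~A) & (C | ~A | C) & (C | D | ~A) & (C | D | C) & (D | ~A | ~A) & (D | ~A | C) & (D | D | ~A) & (D | D | C) & B   [distribute | over &]
⇔ (C | ~A) & (C | D) & (D | ~A) & B   [simplify]

(C | ~A) & (C | D) & (D | ~A) & B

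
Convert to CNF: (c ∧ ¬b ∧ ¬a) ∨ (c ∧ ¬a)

c ∧ ¬a

(c ∧ ¬b ∧ ¬a) ∨ (c ∧ ¬a)
≡ (c ∨ c) ∧ (c ∨ ¬a) ∧ (¬b ∨ c) ∧ (¬b ∨ ¬a) ∧ (¬a ∨ c) ∧ (¬a ∨ ¬a)
≡ c ∧ ¬a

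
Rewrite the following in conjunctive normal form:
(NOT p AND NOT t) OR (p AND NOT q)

(NOT p OR NOT q) AND (NOT t OR p) AND (NOT t OR NOT q)

(NOT p AND NOT t) OR (p AND NOT q)
≡ (NOT p OR p) AND (NOT p OR NOT q) AND (NOT t OR p) AND (NOT t OR NOT q)   [distribute OR over AND]
≡ (NOT p OR NOT q) AND (NOT t OR p) AND (NOT t OR NOT q)   [simplify]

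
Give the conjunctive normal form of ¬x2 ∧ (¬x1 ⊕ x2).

¬x2 ∧ (¬x1 ⊕ x2)
= ¬x2 ∧ (¬x1 ∨ x2) ∧ ¬(¬x1 ∧ x2)   [expand ⊕]
= ¬x2 ∧ (¬x1 ∨ x2) ∧ (¬¬x1 ∨ ¬x2)   [De Morgan]
= ¬x2 ∧ (¬x1 ∨ x2) ∧ (x1 ∨ ¬x2)   [double negation]
= ¬x2 ∧ (¬x1 ∨ x2)   [simplify]

¬x2 ∧ (¬x1 ∨ x2)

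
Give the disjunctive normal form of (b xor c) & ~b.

~b & c

(b xor c) & ~b
= ((b & ~c) | (~b & c)) & ~b   [expand xor]
= (b & ~c & ~b) | (~b & c & ~b)   [distribute & over |]
= ~b & c   [simplify]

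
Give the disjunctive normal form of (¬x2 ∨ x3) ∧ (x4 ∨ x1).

(¬x2 ∨ x3) ∧ (x4 ∨ x1)
= (¬x2 ∧ x4) ∨ (¬x2 ∧ x1) ∨ (x3 ∧ x4) ∨ (x3 ∧ x1)

(¬x2 ∧ x4) ∨ (¬x2 ∧ x1) ∨ (x3 ∧ x4) ∨ (x3 ∧ x1)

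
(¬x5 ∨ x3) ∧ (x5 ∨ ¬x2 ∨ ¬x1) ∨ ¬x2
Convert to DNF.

¬x5 ∧ ¬x1 ∨ x3 ∧ x5 ∨ x3 ∧ ¬x1 ∨ ¬x2

(¬x5 ∨ x3) ∧ (x5 ∨ ¬x2 ∨ ¬x1) ∨ ¬x2
= ¬x5 ∧ x5 ∨ ¬x5 ∧ ¬x2 ∨ ¬x5 ∧ ¬x1 ∨ x3 ∧ x5 ∨ x3 ∧ ¬x2 ∨ x3 ∧ ¬x1 ∨ ¬x2   [distribute ∧ over ∨]
= ¬x5 ∧ ¬x1 ∨ x3 ∧ x5 ∨ x3 ∧ ¬x1 ∨ ¬x2   [simplify]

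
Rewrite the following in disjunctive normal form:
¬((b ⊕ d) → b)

¬((b ⊕ d) → b)
= ¬(¬(b ⊕ d) ∨ b)   [eliminate →]
= ¬(¬((b ∧ ¬d) ∨ (¬b ∧ d)) ∨ b)   [expand ⊕]
= ¬¬((b ∧ ¬d) ∨ (¬b ∧ d)) ∧ ¬b   [De Morgan]
= ((b ∧ ¬d) ∨ (¬b ∧ d)) ∧ ¬b   [double negation]
= (b ∧ ¬d ∧ ¬b) ∨ (¬b ∧ d ∧ ¬b)   [distribute ∧ over ∨]
= ¬b ∧ d   [simplify]

¬b ∧ d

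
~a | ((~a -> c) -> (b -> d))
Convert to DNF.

~a | ((~a -> c) -> (b -> d))
≡ ~a | ~(~a -> c) | (b -> d)   — eliminate ->
≡ ~a | ~(~~a | c) | (b -> d)   — eliminate ->
≡ ~a | ~(~~a | c) | ~b | d   — eliminate ->
≡ ~a | (~~~a & ~c) | ~b | d   — De Morgan
≡ ~a | (~a & ~c) | ~b | d   — double negation
≡ ~a | ~b | d   — simplify

~a | ~b | d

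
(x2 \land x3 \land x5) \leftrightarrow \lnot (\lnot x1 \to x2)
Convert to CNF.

(x2 \land x3 \land x5) \leftrightarrow \lnot (\lnot x1 \to x2)
= ((x2 \land x3 \land x5) \to \lnot (\lnot x1 \to x2)) \land (\lnot (\lnot x1 \to x2) \to (x2 \land x3 \land x5))
= (\lnot (x2 \land x3 \land x5) \lor \lnot (\lnot x1 \to x2)) \land (\lnot (\lnot x1 \to x2) \to (x2 \land x3 \land x5))
= (\lnot (x2 \land x3 \land x5) \lor \lnot (\lnot \lnot x1 \lor x2)) \land (\lnot (\lnot x1 \to x2) \to (x2 \land x3 \land x5))
= (\lnot (x2 \land x3 \land x5) \lor \lnot (\lnot \lnot x1 \lor x2)) \land (\lnot \lnot (\lnot x1 \to x2) \lor (x2 \land x3 \land x5))
= (\lnot (x2 \land x3 \land x5) \lor \lnot (\lnot \lnot x1 \lor x2)) \land (\lnot \lnot (\lnot \lnot x1 \lor x2) \lor (x2 \land x3 \land x5))
= (\lnot x2 \lor \lnot x3 \lor \lnot x5 \lor \lnot (\lnot \lnot x1 \lor x2)) \land (\lnot \lnot (\lnot \lnot x1 \lor x2) \lor (x2 \land x3 \land x5))
= (\lnot x2 \lor \lnot x3 \lor \lnot x5 \lor (\lnot \lnot \lnot x1 \land \lnot x2)) \land (\lnot \lnot (\lnot \lnot x1 \lor x2) \lor (x2 \land x3 \land x5))
= (\lnot x2 \lor \lnot x3 \lor \lnot x5 \lor (\lnot x1 \land \lnot x2)) \land (\lnot \lnot (\lnot \lnot x1 \lor x2) \lor (x2 \land x3 \land x5))
= (\lnot x2 \lor \lnot x3 \lor \lnot x5 \lor (\lnot x1 \land \lnot x2)) \land (\lnot \lnot x1 \lor x2 \lor (x2 \land x3 \land x5))
= (\lnot x2 \lor \lnot x3 \lor \lnot x5 \lor (\lnot x1 \land \lnot x2)) \land (x1 \lor x2 \lor (x2 \land x3 \land x5))
= (\lnot x2 \lor \lnot x3 \lor \lnot x5 \lor \lnot x1) \land (\lnot x2 \lor \lnot x3 \lor \lnot x5 \lor \lnot x2) \land (x1 \lor x2 \lor x2) \land (x1 \lor x2 \lor x3) \land (x1 \lor x2 \lor x5)
= (\lnot x2 \lor \lnot x3 \lor \lnot x5) \land (x1 \lor x2)

(\lnot x2 \lor \lnot x3 \lor \lnot x5) \land (x1 \lor x2)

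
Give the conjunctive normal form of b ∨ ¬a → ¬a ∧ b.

b ∨ ¬a → ¬a ∧ b
≡ ¬(b ∨ ¬a) ∨ ¬a ∧ b   [eliminate →]
≡ ¬b ∧ ¬¬a ∨ ¬a ∧ b   [De Morgan]
≡ ¬b ∧ a ∨ ¬a ∧ b   [double negation]
≡ (¬b ∨ ¬a) ∧ (¬b ∨ b) ∧ (a ∨ ¬a) ∧ (a ∨ b)   [distribute ∨ over ∧]
≡ (¬b ∨ ¬a) ∧ (a ∨ b)   [simplify]

(¬b ∨ ¬a) ∧ (a ∨ b)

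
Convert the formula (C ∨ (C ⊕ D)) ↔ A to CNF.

(C ∨ (C ⊕ D)) ↔ A
≡ ((C ∨ (C ⊕ D)) → A) ∧ (A → (C ∨ (C ⊕ D)))   [eliminate ↔]
≡ (¬(C ∨ (C ⊕ D)) ∨ A) ∧ (A → (C ∨ (C ⊕ D)))   [eliminate →]
≡ (¬(C ∨ ((C ∨ D) ∧ ¬(C ∧ D))) ∨ A) ∧ (A → (C ∨ (C ⊕ D)))   [expand ⊕]
≡ (¬(C ∨ ((C ∨ D) ∧ ¬(C ∧ D))) ∨ A) ∧ (¬A ∨ C ∨ (C ⊕ D))   [eliminate →]
≡ (¬(C ∨ ((C ∨ D) ∧ ¬(C ∧ D))) ∨ A) ∧ (¬A ∨ C ∨ ((C ∨ D) ∧ ¬(C ∧ D)))   [expand ⊕]
≡ ((¬C ∧ ¬((C ∨ D) ∧ ¬(C ∧ D))) ∨ A) ∧ (¬A ∨ C ∨ ((C ∨ D) ∧ ¬(C ∧ D)))   [De Morgan]
≡ ((¬C ∧ (¬(C ∨ D) ∨ ¬¬(C ∧ D))) ∨ A) ∧ (¬A ∨ C ∨ ((C ∨ D) ∧ ¬(C ∧ D)))   [De Morgan]
≡ ((¬C ∧ ((¬C ∧ ¬D) ∨ ¬¬(C ∧ D))) ∨ A) ∧ (¬A ∨ C ∨ ((C ∨ D) ∧ ¬(C ∧ D)))   [De Morgan]
≡ ((¬C ∧ ((¬C ∧ ¬D) ∨ (C ∧ D))) ∨ A) ∧ (¬A ∨ C ∨ ((C ∨ D) ∧ ¬(C ∧ D)))   [double negation]
≡ ((¬C ∧ ((¬C ∧ ¬D) ∨ (C ∧ D))) ∨ A) ∧ (¬A ∨ C ∨ ((C ∨ D) ∧ (¬C ∨ ¬D)))   [De Morgan]
≡ (¬C ∨ A) ∧ (¬C ∨ C ∨ A) ∧ (¬C ∨ D ∨ A) ∧ (¬D ∨ C ∨ A) ∧ (¬D ∨ D ∨ A) ∧ (¬A ∨ C ∨ C ∨ D) ∧ (¬A ∨ C ∨ ¬C ∨ ¬D)   [distribute ∨ over ∧]
≡ (¬C ∨ A) ∧ (¬D ∨ C ∨ A) ∧ (¬A ∨ C ∨ D)   [simplify]

(¬C ∨ A) ∧ (¬D ∨ C ∨ A) ∧ (¬A ∨ C ∨ D)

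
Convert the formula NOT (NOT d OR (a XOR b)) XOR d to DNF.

(a AND NOT b AND d) OR (NOT a AND b AND d)

NOT (NOT d OR (a XOR b)) XOR d
⇔ (NOT (NOT d OR (a XOR b)) AND NOT d) OR (NOT NOT (NOT d OR (a XOR b)) AND d)   [expand XOR]
⇔ (NOT (NOT d OR (a AND NOT b) OR (NOT a AND b)) AND NOT d) OR (NOT NOT (NOT d OR (a XOR b)) AND d)   [expand XOR]
⇔ (NOT (NOT d OR (a AND NOT b) OR (NOT a AND b)) AND NOT d) OR (NOT NOT (NOT d OR (a AND NOT b) OR (NOT a AND b)) AND d)   [expand XOR]
⇔ (NOT NOT d AND NOT (a AND NOT b) AND NOT (NOT a AND b) AND NOT d) OR (NOT NOT (NOT d OR (a AND NOT b) OR (NOT a AND b)) AND d)   [De Morgan]
⇔ (d AND NOT (a AND NOT b) AND NOT (NOT a AND b) AND NOT d) OR (NOT NOT (NOT d OR (a AND NOT b) OR (NOT a AND b)) AND d)   [double negation]
⇔ (d AND (NOT a OR NOT NOT b) AND NOT (NOT a AND b) AND NOT d) OR (NOT NOT (NOT d OR (a AND NOT b) OR (NOT a AND b)) AND d)   [De Morgan]
⇔ (d AND (NOT a OR b) AND NOT (NOT a AND b) AND NOT d) OR (NOT NOT (NOT d OR (a AND NOT b) OR (NOT a AND b)) AND d)   [double negation]
⇔ (d AND (NOT a OR b) AND (NOT NOT a OR NOT b) AND NOT d) OR (NOT NOT (NOT d OR (a AND NOT b) OR (NOT a AND b)) AND d)   [De Morgan]
⇔ (d AND (NOT a OR b) AND (a OR NOT b) AND NOT d) OR (NOT NOT (NOT d OR (a AND NOT b) OR (NOT a AND b)) AND d)   [double negation]
⇔ (d AND (NOT a OR b) AND (a OR NOT b) AND NOT d) OR ((NOT d OR (a AND NOT b) OR (NOT a AND b)) AND d)   [double negation]
⇔ (d AND NOT a AND a AND NOT d) OR (d AND NOT a AND NOT b AND NOT d) OR (d AND b AND a AND NOT d) OR (d AND b AND NOT b AND NOT d) OR (NOT d AND d) OR (a AND NOT b AND d) OR (NOT a AND b AND d)   [distribute AND over OR]
⇔ (a AND NOT b AND d) OR (NOT a AND b AND d)   [simplify]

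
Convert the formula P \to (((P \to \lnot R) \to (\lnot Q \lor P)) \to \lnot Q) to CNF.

P \to (((P \to \lnot R) \to (\lnot Q \lor P)) \to \lnot Q)
≡ \lnot P \lor (((P \to \lnot R) \to (\lnot Q \lor P)) \to \lnot Q)   — eliminate \to
≡ \lnot P \lor \lnot ((P \to \lnot R) \to (\lnot Q \lor P)) \lor \lnot Q   — eliminate \to
≡ \lnot P \lor \lnot (\lnot (P \to \lnot R) \lor \lnot Q \lor P) \lor \lnot Q   — eliminate \to
≡ \lnot P \lor \lnot (\lnot (\lnot P \lor \lnot R) \lor \lnot Q \lor P) \lor \lnot Q   — eliminate \to
≡ \lnot P \lor (\lnot \lnot (\lnot P \lor \lnot R) \land \lnot \lnot Q \land \lnot P) \lor \lnot Q   — De Morgan
≡ \lnot P \lor ((\lnot P \lor \lnot R) \land \lnot \lnot Q \land \lnot P) \lor \lnot Q   — double negation
≡ \lnot P \lor ((\lnot P \lor \lnot R) \land Q \land \lnot P) \lor \lnot Q   — double negation
≡ (\lnot P \lor \lnot P \lor \lnot R \lor \lnot Q) \land (\lnot P \lor Q \lor \lnot Q) \land (\lnot P \lor \lnot P \lor \lnot Q)   — distribute \lor over \land
≡ \lnot P \lor \lnot Q   — simplify

\lnot P \lor \lnot Q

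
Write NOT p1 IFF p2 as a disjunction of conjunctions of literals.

NOT p1 IFF p2
⇔ (NOT p1 IMPLIES p2) AND (p2 IMPLIES NOT p1)   (eliminate IFF)
⇔ (NOT NOT p1 OR p2) AND (p2 IMPLIES NOT p1)   (eliminate IMPLIES)
⇔ (NOT NOT p1 OR p2) AND (NOT p2 OR NOT p1)   (eliminate IMPLIES)
⇔ (p1 OR p2) AND (NOT p2 OR NOT p1)   (double negation)
⇔ (p1 AND NOT p2) OR (p1 AND NOT p1) OR (p2 AND NOT p2) OR (p2 AND NOT p1)   (distribute AND over OR)
⇔ (p1 AND NOT p2) OR (p2 AND NOT p1)   (simplify)

(p1 AND NOT p2) OR (p2 AND NOT p1)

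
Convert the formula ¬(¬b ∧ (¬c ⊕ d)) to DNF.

b ∨ (c ∧ ¬d) ∨ (d ∧ ¬c)

¬(¬b ∧ (¬c ⊕ d))
≡ ¬(¬b ∧ ((¬c ∧ ¬d) ∨ (¬¬c ∧ d)))   (expand ⊕)
≡ ¬¬b ∨ ¬((¬c ∧ ¬d) ∨ (¬¬c ∧ d))   (De Morgan)
≡ b ∨ ¬((¬c ∧ ¬d) ∨ (¬¬c ∧ d))   (double negation)
≡ b ∨ (¬(¬c ∧ ¬d) ∧ ¬(¬¬c ∧ d))   (De Morgan)
≡ b ∨ ((¬¬c ∨ ¬¬d) ∧ ¬(¬¬c ∧ d))   (De Morgan)
≡ b ∨ ((c ∨ ¬¬d) ∧ ¬(¬¬c ∧ d))   (double negation)
≡ b ∨ ((c ∨ d) ∧ ¬(¬¬c ∧ d))   (double negation)
≡ b ∨ ((c ∨ d) ∧ (¬¬¬c ∨ ¬d))   (De Morgan)
≡ b ∨ ((c ∨ d) ∧ (¬c ∨ ¬d))   (double negation)
≡ b ∨ (c ∧ ¬c) ∨ (c ∧ ¬d) ∨ (d ∧ ¬c) ∨ (d ∧ ¬d)   (distribute ∧ over ∨)
≡ b ∨ (c ∧ ¬d) ∨ (d ∧ ¬c)   (simplify)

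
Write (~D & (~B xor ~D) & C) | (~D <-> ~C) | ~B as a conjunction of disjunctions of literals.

(~D & (~B xor ~D) & C) | (~D <-> ~C) | ~B
⇔ (~D & (~B | ~D) & ~(~B & ~D) & C) | (~D <-> ~C) | ~B
⇔ (~D & (~B | ~D) & ~(~B & ~D) & C) | ((~D -> ~C) & (~C -> ~D)) | ~B
⇔ (~D & (~B | ~D) & ~(~B & ~D) & C) | ((~~D | ~C) & (~C -> ~D)) | ~B
⇔ (~D & (~B | ~D) & ~(~B & ~D) & C) | ((~~D | ~C) & (~~C | ~D)) | ~B
⇔ (~D & (~B | ~D) & (~~B | ~~D) & C) | ((~~D | ~C) & (~~C | ~D)) | ~B
⇔ (~D & (~B | ~D) & (B | ~~D) & C) | ((~~D | ~C) & (~~C | ~D)) | ~B
⇔ (~D & (~B | ~D) & (B | D) & C) | ((~~D | ~C) & (~~C | ~D)) | ~B
⇔ (~D & (~B | ~D) & (B | D) & C) | ((D | ~C) & (~~C | ~D)) | ~B
⇔ (~D & (~B | ~D) & (B | D) & C) | ((D | ~C) & (C | ~D)) | ~B
⇔ (~D | D | ~C | ~B) & (~D | C | ~D | ~B) & (~B | ~D | D | ~C | ~B) & (~B | ~D | C | ~D | ~B) & (B | D | D | ~C | ~B) & (B | D | C | ~D | ~B) & (C | D | ~C | ~B) & (C | C | ~D | ~B)
⇔ ~D | C | ~B

~D | C | ~B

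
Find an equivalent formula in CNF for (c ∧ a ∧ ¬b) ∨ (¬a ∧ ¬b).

(c ∧ a ∧ ¬b) ∨ (¬a ∧ ¬b)
⇔ (c ∨ ¬a) ∧ (c ∨ ¬b) ∧ (a ∨ ¬a) ∧ (a ∨ ¬b) ∧ (¬b ∨ ¬a) ∧ (¬b ∨ ¬b)   (distribute ∨ over ∧)
⇔ (c ∨ ¬a) ∧ ¬b   (simplify)

(c ∨ ¬a) ∧ ¬b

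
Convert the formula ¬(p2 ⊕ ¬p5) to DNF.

(¬p2 ∧ p5) ∨ (¬p5 ∧ p2)

¬(p2 ⊕ ¬p5)
⇔ ¬((p2 ∧ ¬¬p5) ∨ (¬p2 ∧ ¬p5))   [expand ⊕]
⇔ ¬(p2 ∧ ¬¬p5) ∧ ¬(¬p2 ∧ ¬p5)   [De Morgan]
⇔ (¬p2 ∨ ¬¬¬p5) ∧ ¬(¬p2 ∧ ¬p5)   [De Morgan]
⇔ (¬p2 ∨ ¬p5) ∧ ¬(¬p2 ∧ ¬p5)   [double negation]
⇔ (¬p2 ∨ ¬p5) ∧ (¬¬p2 ∨ ¬¬p5)   [De Morgan]
⇔ (¬p2 ∨ ¬p5) ∧ (p2 ∨ ¬¬p5)   [double negation]
⇔ (¬p2 ∨ ¬p5) ∧ (p2 ∨ p5)   [double negation]
⇔ (¬p2 ∧ p2) ∨ (¬p2 ∧ p5) ∨ (¬p5 ∧ p2) ∨ (¬p5 ∧ p5)   [distribute ∧ over ∨]
⇔ (¬p2 ∧ p5) ∨ (¬p5 ∧ p2)   [simplify]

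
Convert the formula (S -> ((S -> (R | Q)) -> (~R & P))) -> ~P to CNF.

(S -> ((S -> (R | Q)) -> (~R & P))) -> ~P
≡ ~(S -> ((S -> (R | Q)) -> (~R & P))) | ~P   [eliminate ->]
≡ ~(~S | ((S -> (R | Q)) -> (~R & P))) | ~P   [eliminate ->]
≡ ~(~S | ~(S -> (R | Q)) | (~R & P)) | ~P   [eliminate ->]
≡ ~(~S | ~(~S | R | Q) | (~R & P)) | ~P   [eliminate ->]
≡ (~~S & ~~(~S | R | Q) & ~(~R & P)) | ~P   [De Morgan]
≡ (S & ~~(~S | R | Q) & ~(~R & P)) | ~P   [double negation]
≡ (S & (~S | R | Q) & ~(~R & P)) | ~P   [double negation]
≡ (S & (~S | R | Q) & (~~R | ~P)) | ~P   [De Morgan]
≡ (S & (~S | R | Q) & (R | ~P)) | ~P   [double negation]
≡ (S | ~P) & (~S | R | Q | ~P) & (R | ~P | ~P)   [distribute | over &]
≡ (S | ~P) & (R | ~P)   [simplify]

(S | ~P) & (R | ~P)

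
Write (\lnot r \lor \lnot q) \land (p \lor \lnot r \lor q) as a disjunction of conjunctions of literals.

(\lnot r \lor \lnot q) \land (p \lor \lnot r \lor q)
≡ (\lnot r \land p) \lor (\lnot r \land \lnot r) \lor (\lnot r \land q) \lor (\lnot q \land p) \lor (\lnot q \land \lnot r) \lor (\lnot q \land q)   [distribute \land over \lor]
≡ \lnot r \lor (\lnot q \land p)   [simplify]

\lnot r \lor (\lnot q \land p)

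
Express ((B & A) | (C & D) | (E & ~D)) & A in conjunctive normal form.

((B & A) | (C & D) | (E & ~D)) & A
⇔ (B | C | E) & (B | C | ~D) & (B | D | E) & (B | D | ~D) & (A | C | E) & (A | C | ~D) & (A | D | E) & (A | D | ~D) & A   (distribute | over &)
⇔ (B | C | E) & (B | C | ~D) & (B | D | E) & A   (simplify)

(B | C | E) & (B | C | ~D) & (B | D | E) & A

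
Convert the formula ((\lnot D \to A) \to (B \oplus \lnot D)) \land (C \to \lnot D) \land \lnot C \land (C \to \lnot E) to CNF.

((\lnot D \to A) \to (B \oplus \lnot D)) \land (C \to \lnot D) \land \lnot C \land (C \to \lnot E)
≡ (\lnot (\lnot D \to A) \lor (B \oplus \lnot D)) \land (C \to \lnot D) \land \lnot C \land (C \to \lnot E)   (eliminate \to)
≡ (\lnot (\lnot \lnot D \lor A) \lor (B \oplus \lnot D)) \land (C \to \lnot D) \land \lnot C \land (C \to \lnot E)   (eliminate \to)
≡ (\lnot (\lnot \lnot D \lor A) \lor ((B \lor \lnot D) \land \lnot (B \land \lnot D))) \land (C \to \lnot D) \land \lnot C \land (C \to \lnot E)   (expand \oplus)
≡ (\lnot (\lnot \lnot D \lor A) \lor ((B \lor \lnot D) \land \lnot (B \land \lnot D))) \land (\lnot C \lor \lnot D) \land \lnot C \land (C \to \lnot E)   (eliminate \to)
≡ (\lnot (\lnot \lnot D \lor A) \lor ((B \lor \lnot D) \land \lnot (B \land \lnot D))) \land (\lnot C \lor \lnot D) \land \lnot C \land (\lnot C \lor \lnot E)   (eliminate \to)
≡ ((\lnot \lnot \lnot D \land \lnot A) \lor ((B \lor \lnot D) \land \lnot (B \land \lnot D))) \land (\lnot C \lor \lnot D) \land \lnot C \land (\lnot C \lor \lnot E)   (De Morgan)
≡ ((\lnot D \land \lnot A) \lor ((B \lor \lnot D) \land \lnot (B \land \lnot D))) \land (\lnot C \lor \lnot D) \land \lnot C \land (\lnot C \lor \lnot E)   (double negation)
≡ ((\lnot D \land \lnot A) \lor ((B \lor \lnot D) \land (\lnot B \lor \lnot \lnot D))) \land (\lnot C \lor \lnot D) \land \lnot C \land (\lnot C \lor \lnot E)   (De Morgan)
≡ ((\lnot D \land \lnot A) \lor ((B \lor \lnot D) \land (\lnot B \lor D))) \land (\lnot C \lor \lnot D) \land \lnot C \land (\lnot C \lor \lnot E)   (double negation)
≡ (\lnot D \lor B \lor \lnot D) \land (\lnot D \lor \lnot B \lor D) \land (\lnot A \lor B \lor \lnot D) \land (\lnot A \lor \lnot B \lor D) \land (\lnot C \lor \lnot D) \land \lnot C \land (\lnot C \lor \lnot E)   (distribute \lor over \land)
≡ (\lnot D \lor B) \land (\lnot A \lor \lnot B \lor D) \land \lnot C   (simplify)

(\lnot D \lor B) \land (\lnot A \lor \lnot B \lor D) \land \lnot C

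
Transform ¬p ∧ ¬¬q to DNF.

¬p ∧ q

¬p ∧ ¬¬q
≡ ¬p ∧ q   (double negation)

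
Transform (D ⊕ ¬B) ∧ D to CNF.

(¬D ∨ B) ∧ D

(D ⊕ ¬B) ∧ D
≡ (D ∨ ¬B) ∧ ¬(D ∧ ¬B) ∧ D   (expand ⊕)
≡ (D ∨ ¬B) ∧ (¬D ∨ ¬¬B) ∧ D   (De Morgan)
≡ (D ∨ ¬B) ∧ (¬D ∨ B) ∧ D   (double negation)
≡ (¬D ∨ B) ∧ D   (simplify)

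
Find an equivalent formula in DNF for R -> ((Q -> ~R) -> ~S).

~R | (Q & R) | ~S

R -> ((Q -> ~R) -> ~S)
≡ ~R | ((Q -> ~R) -> ~S)   [eliminate ->]
≡ ~R | ~(Q -> ~R) | ~S   [eliminate ->]
≡ ~R | ~(~Q | ~R) | ~S   [eliminate ->]
≡ ~R | (~~Q & ~~R) | ~S   [De Morgan]
≡ ~R | (Q & ~~R) | ~S   [double negation]
≡ ~R | (Q & R) | ~S   [double negation]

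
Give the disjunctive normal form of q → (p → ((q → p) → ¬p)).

q → (p → ((q → p) → ¬p))
≡ ¬q ∨ (p → ((q → p) → ¬p))   [eliminate →]
≡ ¬q ∨ ¬p ∨ ((q → p) → ¬p)   [eliminate →]
≡ ¬q ∨ ¬p ∨ ¬(q → p) ∨ ¬p   [eliminate →]
≡ ¬q ∨ ¬p ∨ ¬(¬q ∨ p) ∨ ¬p   [eliminate →]
≡ ¬q ∨ ¬p ∨ (¬¬q ∧ ¬p) ∨ ¬p   [De Morgan]
≡ ¬q ∨ ¬p ∨ (q ∧ ¬p) ∨ ¬p   [double negation]
≡ ¬q ∨ ¬p   [simplify]

¬q ∨ ¬p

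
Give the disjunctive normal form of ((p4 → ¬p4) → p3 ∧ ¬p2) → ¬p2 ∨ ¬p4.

¬p2 ∨ ¬p4

((p4 → ¬p4) → p3 ∧ ¬p2) → ¬p2 ∨ ¬p4
≡ ¬((p4 → ¬p4) → p3 ∧ ¬p2) ∨ ¬p2 ∨ ¬p4   (eliminate →)
≡ ¬(¬(p4 → ¬p4) ∨ p3 ∧ ¬p2) ∨ ¬p2 ∨ ¬p4   (eliminate →)
≡ ¬(¬(¬p4 ∨ ¬p4) ∨ p3 ∧ ¬p2) ∨ ¬p2 ∨ ¬p4   (eliminate →)
≡ ¬¬(¬p4 ∨ ¬p4) ∧ ¬(p3 ∧ ¬p2) ∨ ¬p2 ∨ ¬p4   (De Morgan)
≡ (¬p4 ∨ ¬p4) ∧ ¬(p3 ∧ ¬p2) ∨ ¬p2 ∨ ¬p4   (double negation)
≡ (¬p4 ∨ ¬p4) ∧ (¬p3 ∨ ¬¬p2) ∨ ¬p2 ∨ ¬p4   (De Morgan)
≡ (¬p4 ∨ ¬p4) ∧ (¬p3 ∨ p2) ∨ ¬p2 ∨ ¬p4   (double negation)
≡ ¬p4 ∧ ¬p3 ∨ ¬p4 ∧ p2 ∨ ¬p4 ∧ ¬p3 ∨ ¬p4 ∧ p2 ∨ ¬p2 ∨ ¬p4   (distribute ∧ over ∨)
≡ ¬p2 ∨ ¬p4   (simplify)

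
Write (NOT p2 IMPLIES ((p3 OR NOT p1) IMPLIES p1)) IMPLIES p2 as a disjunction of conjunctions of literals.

(NOT p2 IMPLIES ((p3 OR NOT p1) IMPLIES p1)) IMPLIES p2
= NOT (NOT p2 IMPLIES ((p3 OR NOT p1) IMPLIES p1)) OR p2   [eliminate IMPLIES]
= NOT (NOT NOT p2 OR ((p3 OR NOT p1) IMPLIES p1)) OR p2   [eliminate IMPLIES]
= NOT (NOT NOT p2 OR NOT (p3 OR NOT p1) OR p1) OR p2   [eliminate IMPLIES]
= (NOT NOT NOT p2 AND NOT NOT (p3 OR NOT p1) AND NOT p1) OR p2   [De Morgan]
= (NOT p2 AND NOT NOT (p3 OR NOT p1) AND NOT p1) OR p2   [double negation]
= (NOT p2 AND (p3 OR NOT p1) AND NOT p1) OR p2   [double negation]
= (NOT p2 AND p3 AND NOT p1) OR (NOT p2 AND NOT p1 AND NOT p1) OR p2   [distribute AND over OR]
= (NOT p2 AND NOT p1) OR p2   [simplify]

(NOT p2 AND NOT p1) OR p2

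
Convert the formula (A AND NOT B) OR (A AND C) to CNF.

(A AND NOT B) OR (A AND C)
= (A OR A) AND (A OR C) AND (NOT B OR A) AND (NOT B OR C)   — distribute OR over AND
= A AND (NOT B OR C)   — simplify

A AND (NOT B OR C)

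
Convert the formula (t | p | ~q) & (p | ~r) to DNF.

(t | p | ~q) & (p | ~r)
= (t & p) | (t & ~r) | (p & p) | (p & ~r) | (~q & p) | (~q & ~r)
= (t & ~r) | p | (~q & ~r)

(t & ~r) | p | (~q & ~r)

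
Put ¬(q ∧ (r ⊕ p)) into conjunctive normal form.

(¬q ∨ ¬r ∨ p) ∧ (¬q ∨ ¬p ∨ r)

¬(q ∧ (r ⊕ p))
= ¬(q ∧ (r ∨ p) ∧ ¬(r ∧ p))   [expand ⊕]
= ¬q ∨ ¬(r ∨ p) ∨ ¬¬(r ∧ p)   [De Morgan]
= ¬q ∨ (¬r ∧ ¬p) ∨ ¬¬(r ∧ p)   [De Morgan]
= ¬q ∨ (¬r ∧ ¬p) ∨ (r ∧ p)   [double negation]
= (¬q ∨ ¬r ∨ r) ∧ (¬q ∨ ¬r ∨ p) ∧ (¬q ∨ ¬p ∨ r) ∧ (¬q ∨ ¬p ∨ p)   [distribute ∨ over ∧]
= (¬q ∨ ¬r ∨ p) ∧ (¬q ∨ ¬p ∨ r)   [simplify]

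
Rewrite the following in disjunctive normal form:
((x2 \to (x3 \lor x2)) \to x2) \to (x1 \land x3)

\lnot x2 \lor (x1 \land x3)

((x2 \to (x3 \lor x2)) \to x2) \to (x1 \land x3)
= \lnot ((x2 \to (x3 \lor x2)) \to x2) \lor (x1 \land x3)   [eliminate \to]
= \lnot (\lnot (x2 \to (x3 \lor x2)) \lor x2) \lor (x1 \land x3)   [eliminate \to]
= \lnot (\lnot (\lnot x2 \lor x3 \lor x2) \lor x2) \lor (x1 \land x3)   [eliminate \to]
= (\lnot \lnot (\lnot x2 \lor x3 \lor x2) \land \lnot x2) \lor (x1 \land x3)   [De Morgan]
= ((\lnot x2 \lor x3 \lor x2) \land \lnot x2) \lor (x1 \land x3)   [double negation]
= (\lnot x2 \land \lnot x2) \lor (x3 \land \lnot x2) \lor (x2 \land \lnot x2) \lor (x1 \land x3)   [distribute \land over \lor]
= \lnot x2 \lor (x1 \land x3)   [simplify]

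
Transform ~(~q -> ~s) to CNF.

~(~q -> ~s)
≡ ~(~~q | ~s)   — eliminate ->
≡ ~~~q & ~~s   — De Morgan
≡ ~q & ~~s   — double negation
≡ ~q & s   — double negation

~q & s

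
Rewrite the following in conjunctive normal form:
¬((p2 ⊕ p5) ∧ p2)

¬p2 ∨ p5

¬((p2 ⊕ p5) ∧ p2)
= ¬((p2 ∨ p5) ∧ ¬(p2 ∧ p5) ∧ p2)   [expand ⊕]
= ¬(p2 ∨ p5) ∨ ¬¬(p2 ∧ p5) ∨ ¬p2   [De Morgan]
= ¬p2 ∧ ¬p5 ∨ ¬¬(p2 ∧ p5) ∨ ¬p2   [De Morgan]
= ¬p2 ∧ ¬p5 ∨ p2 ∧ p5 ∨ ¬p2   [double negation]
= (¬p2 ∨ p2 ∨ ¬p2) ∧ (¬p2 ∨ p5 ∨ ¬p2) ∧ (¬p5 ∨ p2 ∨ ¬p2) ∧ (¬p5 ∨ p5 ∨ ¬p2)   [distribute ∨ over ∧]
= ¬p2 ∨ p5   [simplify]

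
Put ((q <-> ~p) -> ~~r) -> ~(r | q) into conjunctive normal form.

((q <-> ~p) -> ~~r) -> ~(r | q)
⇔ ~((q <-> ~p) -> ~~r) | ~(r | q)   (eliminate ->)
⇔ ~(~(q <-> ~p) | ~~r) | ~(r | q)   (eliminate ->)
⇔ ~(~((q -> ~p) & (~p -> q)) | ~~r) | ~(r | q)   (eliminate <->)
⇔ ~(~((~q | ~p) & (~p -> q)) | ~~r) | ~(r | q)   (eliminate ->)
⇔ ~(~((~q | ~p) & (~~p | q)) | ~~r) | ~(r | q)   (eliminate ->)
⇔ (~~((~q | ~p) & (~~p | q)) & ~~~r) | ~(r | q)   (De Morgan)
⇔ ((~q | ~p) & (~~p | q) & ~~~r) | ~(r | q)   (double negation)
⇔ ((~q | ~p) & (p | q) & ~~~r) | ~(r | q)   (double negation)
⇔ ((~q | ~p) & (p | q) & ~r) | ~(r | q)   (double negation)
⇔ ((~q | ~p) & (p | q) & ~r) | (~r & ~q)   (De Morgan)
⇔ (~q | ~p | ~r) & (~q | ~p | ~q) & (p | q | ~r) & (p | q | ~q) & (~r | ~r) & (~r | ~q)   (distribute | over &)
⇔ (~q | ~p) & ~r   (simplify)

(~q | ~p) & ~r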